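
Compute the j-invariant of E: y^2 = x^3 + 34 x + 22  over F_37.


Delta = -16(4 a^3 + 27 b^2) mod 37 = 25
-1728 * (4 a)^3 = -1728 * (4*34)^3 mod 37 = 10
j = 10 * 25^(-1) mod 37 = 30

j = 30 (mod 37)


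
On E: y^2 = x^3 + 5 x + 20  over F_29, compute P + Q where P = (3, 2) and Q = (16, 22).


P != Q, so use the chord formula.
s = (y2 - y1) / (x2 - x1) = (20) / (13) mod 29 = 6
x3 = s^2 - x1 - x2 mod 29 = 6^2 - 3 - 16 = 17
y3 = s (x1 - x3) - y1 mod 29 = 6 * (3 - 17) - 2 = 1

P + Q = (17, 1)


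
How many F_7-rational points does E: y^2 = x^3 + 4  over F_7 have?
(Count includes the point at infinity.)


For each x in F_7, count y with y^2 = x^3 + 0 x + 4 mod 7:
  x = 0: RHS = 4, y in [2, 5]  -> 2 point(s)
Affine points: 2. Add the point at infinity: total = 3.

#E(F_7) = 3


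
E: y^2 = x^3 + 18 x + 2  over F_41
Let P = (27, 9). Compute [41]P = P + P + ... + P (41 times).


k = 41 = 101001_2 (binary, LSB first: 100101)
Double-and-add from P = (27, 9):
  bit 0 = 1: acc = O + (27, 9) = (27, 9)
  bit 1 = 0: acc unchanged = (27, 9)
  bit 2 = 0: acc unchanged = (27, 9)
  bit 3 = 1: acc = (27, 9) + (34, 36) = (25, 28)
  bit 4 = 0: acc unchanged = (25, 28)
  bit 5 = 1: acc = (25, 28) + (2, 28) = (14, 13)

41P = (14, 13)


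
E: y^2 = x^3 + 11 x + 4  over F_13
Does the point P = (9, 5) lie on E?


Check whether y^2 = x^3 + 11 x + 4 (mod 13) for (x, y) = (9, 5).
LHS: y^2 = 5^2 mod 13 = 12
RHS: x^3 + 11 x + 4 = 9^3 + 11*9 + 4 mod 13 = 0
LHS != RHS

No, not on the curve


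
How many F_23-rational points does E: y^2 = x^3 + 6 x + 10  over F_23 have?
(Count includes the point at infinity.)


For each x in F_23, count y with y^2 = x^3 + 6 x + 10 mod 23:
  x = 3: RHS = 9, y in [3, 20]  -> 2 point(s)
  x = 4: RHS = 6, y in [11, 12]  -> 2 point(s)
  x = 5: RHS = 4, y in [2, 21]  -> 2 point(s)
  x = 6: RHS = 9, y in [3, 20]  -> 2 point(s)
  x = 7: RHS = 4, y in [2, 21]  -> 2 point(s)
  x = 8: RHS = 18, y in [8, 15]  -> 2 point(s)
  x = 10: RHS = 12, y in [9, 14]  -> 2 point(s)
  x = 11: RHS = 4, y in [2, 21]  -> 2 point(s)
  x = 12: RHS = 16, y in [4, 19]  -> 2 point(s)
  x = 13: RHS = 8, y in [10, 13]  -> 2 point(s)
  x = 14: RHS = 9, y in [3, 20]  -> 2 point(s)
  x = 15: RHS = 2, y in [5, 18]  -> 2 point(s)
  x = 16: RHS = 16, y in [4, 19]  -> 2 point(s)
  x = 18: RHS = 16, y in [4, 19]  -> 2 point(s)
  x = 21: RHS = 13, y in [6, 17]  -> 2 point(s)
  x = 22: RHS = 3, y in [7, 16]  -> 2 point(s)
Affine points: 32. Add the point at infinity: total = 33.

#E(F_23) = 33


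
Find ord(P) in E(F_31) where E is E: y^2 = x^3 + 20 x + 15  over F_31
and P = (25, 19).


Compute successive multiples of P until we hit O:
  1P = (25, 19)
  2P = (6, 14)
  3P = (9, 26)
  4P = (7, 8)
  5P = (1, 6)
  6P = (23, 26)
  7P = (3, 28)
  8P = (4, 2)
  ... (continuing to 40P)
  40P = O

ord(P) = 40


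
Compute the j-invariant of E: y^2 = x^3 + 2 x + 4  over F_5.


Delta = -16(4 a^3 + 27 b^2) mod 5 = 1
-1728 * (4 a)^3 = -1728 * (4*2)^3 mod 5 = 4
j = 4 * 1^(-1) mod 5 = 4

j = 4 (mod 5)


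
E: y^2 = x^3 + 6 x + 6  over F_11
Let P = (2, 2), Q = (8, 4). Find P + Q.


P != Q, so use the chord formula.
s = (y2 - y1) / (x2 - x1) = (2) / (6) mod 11 = 4
x3 = s^2 - x1 - x2 mod 11 = 4^2 - 2 - 8 = 6
y3 = s (x1 - x3) - y1 mod 11 = 4 * (2 - 6) - 2 = 4

P + Q = (6, 4)


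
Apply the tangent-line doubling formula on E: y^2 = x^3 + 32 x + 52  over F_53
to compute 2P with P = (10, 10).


Doubling: s = (3 x1^2 + a) / (2 y1)
s = (3*10^2 + 32) / (2*10) mod 53 = 6
x3 = s^2 - 2 x1 mod 53 = 6^2 - 2*10 = 16
y3 = s (x1 - x3) - y1 mod 53 = 6 * (10 - 16) - 10 = 7

2P = (16, 7)


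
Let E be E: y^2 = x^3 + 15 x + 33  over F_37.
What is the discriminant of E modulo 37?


4 a^3 + 27 b^2 = 4*15^3 + 27*33^2 = 13500 + 29403 = 42903
Delta = -16 * (42903) = -686448
Delta mod 37 = 13

Delta = 13 (mod 37)


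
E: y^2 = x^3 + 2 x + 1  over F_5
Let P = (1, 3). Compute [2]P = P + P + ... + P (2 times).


k = 2 = 10_2 (binary, LSB first: 01)
Double-and-add from P = (1, 3):
  bit 0 = 0: acc unchanged = O
  bit 1 = 1: acc = O + (3, 2) = (3, 2)

2P = (3, 2)


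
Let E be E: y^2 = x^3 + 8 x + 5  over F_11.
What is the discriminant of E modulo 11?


4 a^3 + 27 b^2 = 4*8^3 + 27*5^2 = 2048 + 675 = 2723
Delta = -16 * (2723) = -43568
Delta mod 11 = 3

Delta = 3 (mod 11)


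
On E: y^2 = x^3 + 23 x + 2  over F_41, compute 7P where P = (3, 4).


k = 7 = 111_2 (binary, LSB first: 111)
Double-and-add from P = (3, 4):
  bit 0 = 1: acc = O + (3, 4) = (3, 4)
  bit 1 = 1: acc = (3, 4) + (10, 24) = (37, 16)
  bit 2 = 1: acc = (37, 16) + (19, 0) = (3, 37)

7P = (3, 37)


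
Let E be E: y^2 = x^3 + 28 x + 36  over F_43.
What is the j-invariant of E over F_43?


Delta = -16(4 a^3 + 27 b^2) mod 43 = 42
-1728 * (4 a)^3 = -1728 * (4*28)^3 mod 43 = 2
j = 2 * 42^(-1) mod 43 = 41

j = 41 (mod 43)


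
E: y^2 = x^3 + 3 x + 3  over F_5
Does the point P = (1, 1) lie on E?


Check whether y^2 = x^3 + 3 x + 3 (mod 5) for (x, y) = (1, 1).
LHS: y^2 = 1^2 mod 5 = 1
RHS: x^3 + 3 x + 3 = 1^3 + 3*1 + 3 mod 5 = 2
LHS != RHS

No, not on the curve


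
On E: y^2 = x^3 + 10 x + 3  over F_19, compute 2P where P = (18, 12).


Doubling: s = (3 x1^2 + a) / (2 y1)
s = (3*18^2 + 10) / (2*12) mod 19 = 14
x3 = s^2 - 2 x1 mod 19 = 14^2 - 2*18 = 8
y3 = s (x1 - x3) - y1 mod 19 = 14 * (18 - 8) - 12 = 14

2P = (8, 14)


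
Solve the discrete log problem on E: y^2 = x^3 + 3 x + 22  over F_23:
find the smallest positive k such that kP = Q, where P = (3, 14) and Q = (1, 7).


Enumerate multiples of P until we hit Q = (1, 7):
  1P = (3, 14)
  2P = (7, 8)
  3P = (21, 13)
  4P = (11, 12)
  5P = (22, 8)
  6P = (6, 16)
  7P = (17, 15)
  8P = (5, 22)
  9P = (8, 12)
  10P = (14, 18)
  11P = (1, 16)
  12P = (20, 3)
  13P = (4, 11)
  14P = (2, 6)
  15P = (13, 21)
  16P = (16, 16)
  17P = (16, 7)
  18P = (13, 2)
  19P = (2, 17)
  20P = (4, 12)
  21P = (20, 20)
  22P = (1, 7)
Match found at i = 22.

k = 22


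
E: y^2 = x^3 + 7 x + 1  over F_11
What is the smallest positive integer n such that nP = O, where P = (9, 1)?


Compute successive multiples of P until we hit O:
  1P = (9, 1)
  2P = (9, 10)
  3P = O

ord(P) = 3


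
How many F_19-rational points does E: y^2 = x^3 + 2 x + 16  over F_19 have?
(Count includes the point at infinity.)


For each x in F_19, count y with y^2 = x^3 + 2 x + 16 mod 19:
  x = 0: RHS = 16, y in [4, 15]  -> 2 point(s)
  x = 1: RHS = 0, y in [0]  -> 1 point(s)
  x = 2: RHS = 9, y in [3, 16]  -> 2 point(s)
  x = 3: RHS = 11, y in [7, 12]  -> 2 point(s)
  x = 6: RHS = 16, y in [4, 15]  -> 2 point(s)
  x = 11: RHS = 1, y in [1, 18]  -> 2 point(s)
  x = 12: RHS = 1, y in [1, 18]  -> 2 point(s)
  x = 13: RHS = 16, y in [4, 15]  -> 2 point(s)
  x = 15: RHS = 1, y in [1, 18]  -> 2 point(s)
  x = 17: RHS = 4, y in [2, 17]  -> 2 point(s)
Affine points: 19. Add the point at infinity: total = 20.

#E(F_19) = 20


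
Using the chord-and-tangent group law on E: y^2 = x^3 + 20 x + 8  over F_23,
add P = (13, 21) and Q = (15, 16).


P != Q, so use the chord formula.
s = (y2 - y1) / (x2 - x1) = (18) / (2) mod 23 = 9
x3 = s^2 - x1 - x2 mod 23 = 9^2 - 13 - 15 = 7
y3 = s (x1 - x3) - y1 mod 23 = 9 * (13 - 7) - 21 = 10

P + Q = (7, 10)


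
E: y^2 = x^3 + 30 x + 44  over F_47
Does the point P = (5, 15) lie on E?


Check whether y^2 = x^3 + 30 x + 44 (mod 47) for (x, y) = (5, 15).
LHS: y^2 = 15^2 mod 47 = 37
RHS: x^3 + 30 x + 44 = 5^3 + 30*5 + 44 mod 47 = 37
LHS = RHS

Yes, on the curve


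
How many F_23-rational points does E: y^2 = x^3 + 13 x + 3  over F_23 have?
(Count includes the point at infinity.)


For each x in F_23, count y with y^2 = x^3 + 13 x + 3 mod 23:
  x = 0: RHS = 3, y in [7, 16]  -> 2 point(s)
  x = 3: RHS = 0, y in [0]  -> 1 point(s)
  x = 4: RHS = 4, y in [2, 21]  -> 2 point(s)
  x = 5: RHS = 9, y in [3, 20]  -> 2 point(s)
  x = 7: RHS = 0, y in [0]  -> 1 point(s)
  x = 10: RHS = 6, y in [11, 12]  -> 2 point(s)
  x = 12: RHS = 1, y in [1, 22]  -> 2 point(s)
  x = 13: RHS = 0, y in [0]  -> 1 point(s)
  x = 14: RHS = 8, y in [10, 13]  -> 2 point(s)
  x = 15: RHS = 8, y in [10, 13]  -> 2 point(s)
  x = 16: RHS = 6, y in [11, 12]  -> 2 point(s)
  x = 17: RHS = 8, y in [10, 13]  -> 2 point(s)
  x = 19: RHS = 2, y in [5, 18]  -> 2 point(s)
  x = 20: RHS = 6, y in [11, 12]  -> 2 point(s)
  x = 22: RHS = 12, y in [9, 14]  -> 2 point(s)
Affine points: 27. Add the point at infinity: total = 28.

#E(F_23) = 28


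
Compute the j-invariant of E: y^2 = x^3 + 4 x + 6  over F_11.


Delta = -16(4 a^3 + 27 b^2) mod 11 = 9
-1728 * (4 a)^3 = -1728 * (4*4)^3 mod 11 = 7
j = 7 * 9^(-1) mod 11 = 2

j = 2 (mod 11)


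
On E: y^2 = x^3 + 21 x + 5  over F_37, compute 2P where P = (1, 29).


Doubling: s = (3 x1^2 + a) / (2 y1)
s = (3*1^2 + 21) / (2*29) mod 37 = 17
x3 = s^2 - 2 x1 mod 37 = 17^2 - 2*1 = 28
y3 = s (x1 - x3) - y1 mod 37 = 17 * (1 - 28) - 29 = 30

2P = (28, 30)


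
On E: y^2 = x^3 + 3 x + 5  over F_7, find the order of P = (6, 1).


Compute successive multiples of P until we hit O:
  1P = (6, 1)
  2P = (4, 5)
  3P = (1, 3)
  4P = (1, 4)
  5P = (4, 2)
  6P = (6, 6)
  7P = O

ord(P) = 7


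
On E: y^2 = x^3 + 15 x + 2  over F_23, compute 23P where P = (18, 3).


k = 23 = 10111_2 (binary, LSB first: 11101)
Double-and-add from P = (18, 3):
  bit 0 = 1: acc = O + (18, 3) = (18, 3)
  bit 1 = 1: acc = (18, 3) + (5, 8) = (6, 3)
  bit 2 = 1: acc = (6, 3) + (22, 20) = (7, 6)
  bit 3 = 0: acc unchanged = (7, 6)
  bit 4 = 1: acc = (7, 6) + (17, 8) = (11, 7)

23P = (11, 7)


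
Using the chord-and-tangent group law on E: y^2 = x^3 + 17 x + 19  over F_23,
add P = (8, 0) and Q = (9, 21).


P != Q, so use the chord formula.
s = (y2 - y1) / (x2 - x1) = (21) / (1) mod 23 = 21
x3 = s^2 - x1 - x2 mod 23 = 21^2 - 8 - 9 = 10
y3 = s (x1 - x3) - y1 mod 23 = 21 * (8 - 10) - 0 = 4

P + Q = (10, 4)


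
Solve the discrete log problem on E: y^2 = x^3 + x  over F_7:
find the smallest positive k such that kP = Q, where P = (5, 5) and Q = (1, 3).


Enumerate multiples of P until we hit Q = (1, 3):
  1P = (5, 5)
  2P = (1, 3)
Match found at i = 2.

k = 2


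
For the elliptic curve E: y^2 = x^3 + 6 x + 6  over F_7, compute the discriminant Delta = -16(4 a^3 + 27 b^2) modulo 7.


4 a^3 + 27 b^2 = 4*6^3 + 27*6^2 = 864 + 972 = 1836
Delta = -16 * (1836) = -29376
Delta mod 7 = 3

Delta = 3 (mod 7)


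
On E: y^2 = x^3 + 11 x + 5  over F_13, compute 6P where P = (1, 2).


k = 6 = 110_2 (binary, LSB first: 011)
Double-and-add from P = (1, 2):
  bit 0 = 0: acc unchanged = O
  bit 1 = 1: acc = O + (7, 3) = (7, 3)
  bit 2 = 1: acc = (7, 3) + (2, 3) = (4, 10)

6P = (4, 10)


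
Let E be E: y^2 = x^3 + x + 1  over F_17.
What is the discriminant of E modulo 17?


4 a^3 + 27 b^2 = 4*1^3 + 27*1^2 = 4 + 27 = 31
Delta = -16 * (31) = -496
Delta mod 17 = 14

Delta = 14 (mod 17)


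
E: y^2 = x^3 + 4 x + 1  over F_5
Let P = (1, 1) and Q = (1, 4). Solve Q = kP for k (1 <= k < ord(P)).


Enumerate multiples of P until we hit Q = (1, 4):
  1P = (1, 1)
  2P = (4, 1)
  3P = (0, 4)
  4P = (3, 0)
  5P = (0, 1)
  6P = (4, 4)
  7P = (1, 4)
Match found at i = 7.

k = 7


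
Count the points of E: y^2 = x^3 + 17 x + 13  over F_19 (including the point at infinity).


For each x in F_19, count y with y^2 = x^3 + 17 x + 13 mod 19:
  x = 2: RHS = 17, y in [6, 13]  -> 2 point(s)
  x = 7: RHS = 0, y in [0]  -> 1 point(s)
  x = 10: RHS = 5, y in [9, 10]  -> 2 point(s)
  x = 11: RHS = 11, y in [7, 12]  -> 2 point(s)
  x = 12: RHS = 7, y in [8, 11]  -> 2 point(s)
  x = 16: RHS = 11, y in [7, 12]  -> 2 point(s)
  x = 17: RHS = 9, y in [3, 16]  -> 2 point(s)
Affine points: 13. Add the point at infinity: total = 14.

#E(F_19) = 14


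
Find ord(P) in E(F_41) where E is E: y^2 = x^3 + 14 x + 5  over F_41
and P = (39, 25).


Compute successive multiples of P until we hit O:
  1P = (39, 25)
  2P = (25, 20)
  3P = (38, 31)
  4P = (0, 28)
  5P = (35, 22)
  6P = (6, 10)
  7P = (4, 17)
  8P = (18, 29)
  ... (continuing to 25P)
  25P = O

ord(P) = 25


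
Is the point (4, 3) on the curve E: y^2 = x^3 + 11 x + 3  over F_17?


Check whether y^2 = x^3 + 11 x + 3 (mod 17) for (x, y) = (4, 3).
LHS: y^2 = 3^2 mod 17 = 9
RHS: x^3 + 11 x + 3 = 4^3 + 11*4 + 3 mod 17 = 9
LHS = RHS

Yes, on the curve


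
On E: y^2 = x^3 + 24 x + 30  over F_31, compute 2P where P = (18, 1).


Doubling: s = (3 x1^2 + a) / (2 y1)
s = (3*18^2 + 24) / (2*1) mod 31 = 2
x3 = s^2 - 2 x1 mod 31 = 2^2 - 2*18 = 30
y3 = s (x1 - x3) - y1 mod 31 = 2 * (18 - 30) - 1 = 6

2P = (30, 6)


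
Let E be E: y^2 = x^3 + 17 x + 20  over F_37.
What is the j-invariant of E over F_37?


Delta = -16(4 a^3 + 27 b^2) mod 37 = 21
-1728 * (4 a)^3 = -1728 * (4*17)^3 mod 37 = 29
j = 29 * 21^(-1) mod 37 = 19

j = 19 (mod 37)


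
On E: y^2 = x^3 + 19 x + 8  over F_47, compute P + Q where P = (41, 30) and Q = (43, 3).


P != Q, so use the chord formula.
s = (y2 - y1) / (x2 - x1) = (20) / (2) mod 47 = 10
x3 = s^2 - x1 - x2 mod 47 = 10^2 - 41 - 43 = 16
y3 = s (x1 - x3) - y1 mod 47 = 10 * (41 - 16) - 30 = 32

P + Q = (16, 32)


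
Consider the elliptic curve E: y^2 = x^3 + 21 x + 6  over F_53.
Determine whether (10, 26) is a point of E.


Check whether y^2 = x^3 + 21 x + 6 (mod 53) for (x, y) = (10, 26).
LHS: y^2 = 26^2 mod 53 = 40
RHS: x^3 + 21 x + 6 = 10^3 + 21*10 + 6 mod 53 = 50
LHS != RHS

No, not on the curve


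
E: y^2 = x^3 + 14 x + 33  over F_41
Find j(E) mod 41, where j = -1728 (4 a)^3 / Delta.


Delta = -16(4 a^3 + 27 b^2) mod 41 = 14
-1728 * (4 a)^3 = -1728 * (4*14)^3 mod 41 = 4
j = 4 * 14^(-1) mod 41 = 12

j = 12 (mod 41)


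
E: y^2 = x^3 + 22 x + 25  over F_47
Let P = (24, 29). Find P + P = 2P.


Doubling: s = (3 x1^2 + a) / (2 y1)
s = (3*24^2 + 22) / (2*29) mod 47 = 1
x3 = s^2 - 2 x1 mod 47 = 1^2 - 2*24 = 0
y3 = s (x1 - x3) - y1 mod 47 = 1 * (24 - 0) - 29 = 42

2P = (0, 42)


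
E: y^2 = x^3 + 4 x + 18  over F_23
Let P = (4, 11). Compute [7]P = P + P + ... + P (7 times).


k = 7 = 111_2 (binary, LSB first: 111)
Double-and-add from P = (4, 11):
  bit 0 = 1: acc = O + (4, 11) = (4, 11)
  bit 1 = 1: acc = (4, 11) + (5, 18) = (17, 13)
  bit 2 = 1: acc = (17, 13) + (14, 14) = (10, 0)

7P = (10, 0)


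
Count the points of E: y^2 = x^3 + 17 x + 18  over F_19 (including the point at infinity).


For each x in F_19, count y with y^2 = x^3 + 17 x + 18 mod 19:
  x = 1: RHS = 17, y in [6, 13]  -> 2 point(s)
  x = 3: RHS = 1, y in [1, 18]  -> 2 point(s)
  x = 4: RHS = 17, y in [6, 13]  -> 2 point(s)
  x = 5: RHS = 0, y in [0]  -> 1 point(s)
  x = 7: RHS = 5, y in [9, 10]  -> 2 point(s)
  x = 8: RHS = 1, y in [1, 18]  -> 2 point(s)
  x = 9: RHS = 7, y in [8, 11]  -> 2 point(s)
  x = 11: RHS = 16, y in [4, 15]  -> 2 point(s)
  x = 13: RHS = 4, y in [2, 17]  -> 2 point(s)
  x = 14: RHS = 17, y in [6, 13]  -> 2 point(s)
  x = 15: RHS = 0, y in [0]  -> 1 point(s)
  x = 16: RHS = 16, y in [4, 15]  -> 2 point(s)
  x = 18: RHS = 0, y in [0]  -> 1 point(s)
Affine points: 23. Add the point at infinity: total = 24.

#E(F_19) = 24


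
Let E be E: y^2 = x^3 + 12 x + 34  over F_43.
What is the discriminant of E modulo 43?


4 a^3 + 27 b^2 = 4*12^3 + 27*34^2 = 6912 + 31212 = 38124
Delta = -16 * (38124) = -609984
Delta mod 43 = 14

Delta = 14 (mod 43)


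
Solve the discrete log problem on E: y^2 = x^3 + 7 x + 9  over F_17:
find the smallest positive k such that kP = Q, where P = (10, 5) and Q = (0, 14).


Enumerate multiples of P until we hit Q = (0, 14):
  1P = (10, 5)
  2P = (5, 4)
  3P = (0, 14)
Match found at i = 3.

k = 3


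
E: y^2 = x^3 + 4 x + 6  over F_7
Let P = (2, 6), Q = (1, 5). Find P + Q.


P != Q, so use the chord formula.
s = (y2 - y1) / (x2 - x1) = (6) / (6) mod 7 = 1
x3 = s^2 - x1 - x2 mod 7 = 1^2 - 2 - 1 = 5
y3 = s (x1 - x3) - y1 mod 7 = 1 * (2 - 5) - 6 = 5

P + Q = (5, 5)


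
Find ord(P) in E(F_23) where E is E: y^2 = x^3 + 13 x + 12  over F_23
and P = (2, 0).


Compute successive multiples of P until we hit O:
  1P = (2, 0)
  2P = O

ord(P) = 2


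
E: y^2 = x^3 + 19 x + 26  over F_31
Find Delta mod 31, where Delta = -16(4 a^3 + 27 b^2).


4 a^3 + 27 b^2 = 4*19^3 + 27*26^2 = 27436 + 18252 = 45688
Delta = -16 * (45688) = -731008
Delta mod 31 = 3

Delta = 3 (mod 31)


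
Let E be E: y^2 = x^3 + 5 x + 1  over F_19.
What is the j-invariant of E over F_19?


Delta = -16(4 a^3 + 27 b^2) mod 19 = 4
-1728 * (4 a)^3 = -1728 * (4*5)^3 mod 19 = 1
j = 1 * 4^(-1) mod 19 = 5

j = 5 (mod 19)


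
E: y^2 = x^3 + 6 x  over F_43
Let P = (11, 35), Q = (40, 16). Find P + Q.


P != Q, so use the chord formula.
s = (y2 - y1) / (x2 - x1) = (24) / (29) mod 43 = 29
x3 = s^2 - x1 - x2 mod 43 = 29^2 - 11 - 40 = 16
y3 = s (x1 - x3) - y1 mod 43 = 29 * (11 - 16) - 35 = 35

P + Q = (16, 35)


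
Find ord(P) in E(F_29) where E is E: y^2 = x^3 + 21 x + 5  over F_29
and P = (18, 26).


Compute successive multiples of P until we hit O:
  1P = (18, 26)
  2P = (0, 11)
  3P = (27, 10)
  4P = (9, 16)
  5P = (24, 6)
  6P = (11, 28)
  7P = (6, 12)
  8P = (12, 10)
  ... (continuing to 20P)
  20P = O

ord(P) = 20


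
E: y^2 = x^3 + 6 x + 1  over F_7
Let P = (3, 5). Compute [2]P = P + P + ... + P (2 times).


k = 2 = 10_2 (binary, LSB first: 01)
Double-and-add from P = (3, 5):
  bit 0 = 0: acc unchanged = O
  bit 1 = 1: acc = O + (3, 2) = (3, 2)

2P = (3, 2)


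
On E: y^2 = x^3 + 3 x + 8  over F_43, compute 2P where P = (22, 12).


Doubling: s = (3 x1^2 + a) / (2 y1)
s = (3*22^2 + 3) / (2*12) mod 43 = 23
x3 = s^2 - 2 x1 mod 43 = 23^2 - 2*22 = 12
y3 = s (x1 - x3) - y1 mod 43 = 23 * (22 - 12) - 12 = 3

2P = (12, 3)


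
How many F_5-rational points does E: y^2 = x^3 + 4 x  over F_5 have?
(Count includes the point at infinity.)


For each x in F_5, count y with y^2 = x^3 + 4 x + 0 mod 5:
  x = 0: RHS = 0, y in [0]  -> 1 point(s)
  x = 1: RHS = 0, y in [0]  -> 1 point(s)
  x = 2: RHS = 1, y in [1, 4]  -> 2 point(s)
  x = 3: RHS = 4, y in [2, 3]  -> 2 point(s)
  x = 4: RHS = 0, y in [0]  -> 1 point(s)
Affine points: 7. Add the point at infinity: total = 8.

#E(F_5) = 8


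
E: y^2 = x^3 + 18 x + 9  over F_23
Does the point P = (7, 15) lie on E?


Check whether y^2 = x^3 + 18 x + 9 (mod 23) for (x, y) = (7, 15).
LHS: y^2 = 15^2 mod 23 = 18
RHS: x^3 + 18 x + 9 = 7^3 + 18*7 + 9 mod 23 = 18
LHS = RHS

Yes, on the curve


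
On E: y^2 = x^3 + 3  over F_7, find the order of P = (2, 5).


Compute successive multiples of P until we hit O:
  1P = (2, 5)
  2P = (5, 4)
  3P = (4, 5)
  4P = (1, 2)
  5P = (6, 4)
  6P = (3, 4)
  7P = (3, 3)
  8P = (6, 3)
  ... (continuing to 13P)
  13P = O

ord(P) = 13


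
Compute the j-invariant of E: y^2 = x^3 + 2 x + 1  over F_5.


Delta = -16(4 a^3 + 27 b^2) mod 5 = 1
-1728 * (4 a)^3 = -1728 * (4*2)^3 mod 5 = 4
j = 4 * 1^(-1) mod 5 = 4

j = 4 (mod 5)


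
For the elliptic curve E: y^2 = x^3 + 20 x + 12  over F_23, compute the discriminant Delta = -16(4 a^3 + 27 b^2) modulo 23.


4 a^3 + 27 b^2 = 4*20^3 + 27*12^2 = 32000 + 3888 = 35888
Delta = -16 * (35888) = -574208
Delta mod 23 = 10

Delta = 10 (mod 23)


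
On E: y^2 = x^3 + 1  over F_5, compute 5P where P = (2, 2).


k = 5 = 101_2 (binary, LSB first: 101)
Double-and-add from P = (2, 2):
  bit 0 = 1: acc = O + (2, 2) = (2, 2)
  bit 1 = 0: acc unchanged = (2, 2)
  bit 2 = 1: acc = (2, 2) + (0, 1) = (2, 3)

5P = (2, 3)


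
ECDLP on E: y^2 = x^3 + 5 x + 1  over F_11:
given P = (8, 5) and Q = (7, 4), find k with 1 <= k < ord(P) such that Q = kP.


Enumerate multiples of P until we hit Q = (7, 4):
  1P = (8, 5)
  2P = (7, 7)
  3P = (0, 1)
  4P = (6, 7)
  5P = (9, 7)
  6P = (9, 4)
  7P = (6, 4)
  8P = (0, 10)
  9P = (7, 4)
Match found at i = 9.

k = 9


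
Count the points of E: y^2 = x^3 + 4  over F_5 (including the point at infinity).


For each x in F_5, count y with y^2 = x^3 + 0 x + 4 mod 5:
  x = 0: RHS = 4, y in [2, 3]  -> 2 point(s)
  x = 1: RHS = 0, y in [0]  -> 1 point(s)
  x = 3: RHS = 1, y in [1, 4]  -> 2 point(s)
Affine points: 5. Add the point at infinity: total = 6.

#E(F_5) = 6


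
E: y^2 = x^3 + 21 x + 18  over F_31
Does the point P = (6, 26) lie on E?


Check whether y^2 = x^3 + 21 x + 18 (mod 31) for (x, y) = (6, 26).
LHS: y^2 = 26^2 mod 31 = 25
RHS: x^3 + 21 x + 18 = 6^3 + 21*6 + 18 mod 31 = 19
LHS != RHS

No, not on the curve


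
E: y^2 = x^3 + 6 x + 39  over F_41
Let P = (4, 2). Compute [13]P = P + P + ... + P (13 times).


k = 13 = 1101_2 (binary, LSB first: 1011)
Double-and-add from P = (4, 2):
  bit 0 = 1: acc = O + (4, 2) = (4, 2)
  bit 1 = 0: acc unchanged = (4, 2)
  bit 2 = 1: acc = (4, 2) + (16, 7) = (30, 35)
  bit 3 = 1: acc = (30, 35) + (29, 24) = (21, 23)

13P = (21, 23)


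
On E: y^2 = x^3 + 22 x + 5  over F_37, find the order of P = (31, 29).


Compute successive multiples of P until we hit O:
  1P = (31, 29)
  2P = (15, 26)
  3P = (25, 23)
  4P = (19, 20)
  5P = (13, 3)
  6P = (33, 1)
  7P = (21, 16)
  8P = (10, 2)
  ... (continuing to 21P)
  21P = O

ord(P) = 21


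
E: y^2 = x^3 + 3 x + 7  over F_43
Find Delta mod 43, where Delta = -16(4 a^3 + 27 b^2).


4 a^3 + 27 b^2 = 4*3^3 + 27*7^2 = 108 + 1323 = 1431
Delta = -16 * (1431) = -22896
Delta mod 43 = 23

Delta = 23 (mod 43)


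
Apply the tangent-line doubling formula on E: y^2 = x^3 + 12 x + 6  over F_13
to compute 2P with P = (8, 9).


Doubling: s = (3 x1^2 + a) / (2 y1)
s = (3*8^2 + 12) / (2*9) mod 13 = 7
x3 = s^2 - 2 x1 mod 13 = 7^2 - 2*8 = 7
y3 = s (x1 - x3) - y1 mod 13 = 7 * (8 - 7) - 9 = 11

2P = (7, 11)


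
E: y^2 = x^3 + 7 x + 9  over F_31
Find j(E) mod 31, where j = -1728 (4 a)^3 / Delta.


Delta = -16(4 a^3 + 27 b^2) mod 31 = 3
-1728 * (4 a)^3 = -1728 * (4*7)^3 mod 31 = 1
j = 1 * 3^(-1) mod 31 = 21

j = 21 (mod 31)


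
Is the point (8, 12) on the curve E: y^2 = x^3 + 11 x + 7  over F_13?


Check whether y^2 = x^3 + 11 x + 7 (mod 13) for (x, y) = (8, 12).
LHS: y^2 = 12^2 mod 13 = 1
RHS: x^3 + 11 x + 7 = 8^3 + 11*8 + 7 mod 13 = 9
LHS != RHS

No, not on the curve


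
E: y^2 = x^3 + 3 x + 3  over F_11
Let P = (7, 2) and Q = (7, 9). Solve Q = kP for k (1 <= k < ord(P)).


Enumerate multiples of P until we hit Q = (7, 9):
  1P = (7, 2)
  2P = (9, 0)
  3P = (7, 9)
Match found at i = 3.

k = 3


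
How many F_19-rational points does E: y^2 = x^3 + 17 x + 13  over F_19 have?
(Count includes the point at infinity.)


For each x in F_19, count y with y^2 = x^3 + 17 x + 13 mod 19:
  x = 2: RHS = 17, y in [6, 13]  -> 2 point(s)
  x = 7: RHS = 0, y in [0]  -> 1 point(s)
  x = 10: RHS = 5, y in [9, 10]  -> 2 point(s)
  x = 11: RHS = 11, y in [7, 12]  -> 2 point(s)
  x = 12: RHS = 7, y in [8, 11]  -> 2 point(s)
  x = 16: RHS = 11, y in [7, 12]  -> 2 point(s)
  x = 17: RHS = 9, y in [3, 16]  -> 2 point(s)
Affine points: 13. Add the point at infinity: total = 14.

#E(F_19) = 14


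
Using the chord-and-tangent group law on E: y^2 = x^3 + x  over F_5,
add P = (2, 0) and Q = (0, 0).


P != Q, so use the chord formula.
s = (y2 - y1) / (x2 - x1) = (0) / (3) mod 5 = 0
x3 = s^2 - x1 - x2 mod 5 = 0^2 - 2 - 0 = 3
y3 = s (x1 - x3) - y1 mod 5 = 0 * (2 - 3) - 0 = 0

P + Q = (3, 0)


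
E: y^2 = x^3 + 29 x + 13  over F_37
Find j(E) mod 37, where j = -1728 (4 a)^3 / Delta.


Delta = -16(4 a^3 + 27 b^2) mod 37 = 16
-1728 * (4 a)^3 = -1728 * (4*29)^3 mod 37 = 6
j = 6 * 16^(-1) mod 37 = 5

j = 5 (mod 37)


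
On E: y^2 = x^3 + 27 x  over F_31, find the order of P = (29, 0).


Compute successive multiples of P until we hit O:
  1P = (29, 0)
  2P = O

ord(P) = 2


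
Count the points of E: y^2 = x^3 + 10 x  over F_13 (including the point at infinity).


For each x in F_13, count y with y^2 = x^3 + 10 x + 0 mod 13:
  x = 0: RHS = 0, y in [0]  -> 1 point(s)
  x = 4: RHS = 0, y in [0]  -> 1 point(s)
  x = 6: RHS = 3, y in [4, 9]  -> 2 point(s)
  x = 7: RHS = 10, y in [6, 7]  -> 2 point(s)
  x = 9: RHS = 0, y in [0]  -> 1 point(s)
Affine points: 7. Add the point at infinity: total = 8.

#E(F_13) = 8


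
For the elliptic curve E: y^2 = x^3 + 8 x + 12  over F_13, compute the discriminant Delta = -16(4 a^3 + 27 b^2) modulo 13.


4 a^3 + 27 b^2 = 4*8^3 + 27*12^2 = 2048 + 3888 = 5936
Delta = -16 * (5936) = -94976
Delta mod 13 = 2

Delta = 2 (mod 13)


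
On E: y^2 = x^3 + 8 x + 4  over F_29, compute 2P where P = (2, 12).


Doubling: s = (3 x1^2 + a) / (2 y1)
s = (3*2^2 + 8) / (2*12) mod 29 = 25
x3 = s^2 - 2 x1 mod 29 = 25^2 - 2*2 = 12
y3 = s (x1 - x3) - y1 mod 29 = 25 * (2 - 12) - 12 = 28

2P = (12, 28)


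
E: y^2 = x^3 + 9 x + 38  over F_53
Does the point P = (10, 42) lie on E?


Check whether y^2 = x^3 + 9 x + 38 (mod 53) for (x, y) = (10, 42).
LHS: y^2 = 42^2 mod 53 = 15
RHS: x^3 + 9 x + 38 = 10^3 + 9*10 + 38 mod 53 = 15
LHS = RHS

Yes, on the curve


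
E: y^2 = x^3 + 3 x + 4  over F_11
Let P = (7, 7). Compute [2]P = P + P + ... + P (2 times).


k = 2 = 10_2 (binary, LSB first: 01)
Double-and-add from P = (7, 7):
  bit 0 = 0: acc unchanged = O
  bit 1 = 1: acc = O + (0, 2) = (0, 2)

2P = (0, 2)


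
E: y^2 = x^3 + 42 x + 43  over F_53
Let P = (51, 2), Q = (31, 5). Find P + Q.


P != Q, so use the chord formula.
s = (y2 - y1) / (x2 - x1) = (3) / (33) mod 53 = 29
x3 = s^2 - x1 - x2 mod 53 = 29^2 - 51 - 31 = 17
y3 = s (x1 - x3) - y1 mod 53 = 29 * (51 - 17) - 2 = 30

P + Q = (17, 30)


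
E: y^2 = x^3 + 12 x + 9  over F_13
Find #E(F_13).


For each x in F_13, count y with y^2 = x^3 + 12 x + 9 mod 13:
  x = 0: RHS = 9, y in [3, 10]  -> 2 point(s)
  x = 1: RHS = 9, y in [3, 10]  -> 2 point(s)
  x = 4: RHS = 4, y in [2, 11]  -> 2 point(s)
  x = 5: RHS = 12, y in [5, 8]  -> 2 point(s)
  x = 9: RHS = 1, y in [1, 12]  -> 2 point(s)
  x = 11: RHS = 3, y in [4, 9]  -> 2 point(s)
  x = 12: RHS = 9, y in [3, 10]  -> 2 point(s)
Affine points: 14. Add the point at infinity: total = 15.

#E(F_13) = 15


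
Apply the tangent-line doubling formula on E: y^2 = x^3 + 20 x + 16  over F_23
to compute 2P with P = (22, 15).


Doubling: s = (3 x1^2 + a) / (2 y1)
s = (3*22^2 + 20) / (2*15) mod 23 = 0
x3 = s^2 - 2 x1 mod 23 = 0^2 - 2*22 = 2
y3 = s (x1 - x3) - y1 mod 23 = 0 * (22 - 2) - 15 = 8

2P = (2, 8)


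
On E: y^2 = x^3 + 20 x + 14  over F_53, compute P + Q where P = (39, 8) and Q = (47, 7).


P != Q, so use the chord formula.
s = (y2 - y1) / (x2 - x1) = (52) / (8) mod 53 = 33
x3 = s^2 - x1 - x2 mod 53 = 33^2 - 39 - 47 = 49
y3 = s (x1 - x3) - y1 mod 53 = 33 * (39 - 49) - 8 = 33

P + Q = (49, 33)


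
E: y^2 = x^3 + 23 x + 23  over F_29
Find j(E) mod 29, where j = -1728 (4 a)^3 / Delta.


Delta = -16(4 a^3 + 27 b^2) mod 29 = 12
-1728 * (4 a)^3 = -1728 * (4*23)^3 mod 29 = 21
j = 21 * 12^(-1) mod 29 = 9

j = 9 (mod 29)


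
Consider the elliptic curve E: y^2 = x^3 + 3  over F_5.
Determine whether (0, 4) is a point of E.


Check whether y^2 = x^3 + 0 x + 3 (mod 5) for (x, y) = (0, 4).
LHS: y^2 = 4^2 mod 5 = 1
RHS: x^3 + 0 x + 3 = 0^3 + 0*0 + 3 mod 5 = 3
LHS != RHS

No, not on the curve


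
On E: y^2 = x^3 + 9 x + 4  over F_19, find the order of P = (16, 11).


Compute successive multiples of P until we hit O:
  1P = (16, 11)
  2P = (17, 15)
  3P = (2, 7)
  4P = (10, 7)
  5P = (4, 16)
  6P = (3, 1)
  7P = (7, 12)
  8P = (0, 2)
  ... (continuing to 26P)
  26P = O

ord(P) = 26


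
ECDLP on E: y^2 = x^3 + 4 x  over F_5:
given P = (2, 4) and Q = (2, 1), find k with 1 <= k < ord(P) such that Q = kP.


Enumerate multiples of P until we hit Q = (2, 1):
  1P = (2, 4)
  2P = (0, 0)
  3P = (2, 1)
Match found at i = 3.

k = 3


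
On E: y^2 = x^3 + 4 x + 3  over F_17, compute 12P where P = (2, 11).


k = 12 = 1100_2 (binary, LSB first: 0011)
Double-and-add from P = (2, 11):
  bit 0 = 0: acc unchanged = O
  bit 1 = 0: acc unchanged = O
  bit 2 = 1: acc = O + (3, 5) = (3, 5)
  bit 3 = 1: acc = (3, 5) + (15, 2) = (15, 15)

12P = (15, 15)


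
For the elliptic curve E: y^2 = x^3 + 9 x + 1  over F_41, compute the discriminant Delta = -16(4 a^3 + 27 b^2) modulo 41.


4 a^3 + 27 b^2 = 4*9^3 + 27*1^2 = 2916 + 27 = 2943
Delta = -16 * (2943) = -47088
Delta mod 41 = 21

Delta = 21 (mod 41)


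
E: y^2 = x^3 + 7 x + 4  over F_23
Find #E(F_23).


For each x in F_23, count y with y^2 = x^3 + 7 x + 4 mod 23:
  x = 0: RHS = 4, y in [2, 21]  -> 2 point(s)
  x = 1: RHS = 12, y in [9, 14]  -> 2 point(s)
  x = 2: RHS = 3, y in [7, 16]  -> 2 point(s)
  x = 3: RHS = 6, y in [11, 12]  -> 2 point(s)
  x = 4: RHS = 4, y in [2, 21]  -> 2 point(s)
  x = 5: RHS = 3, y in [7, 16]  -> 2 point(s)
  x = 6: RHS = 9, y in [3, 20]  -> 2 point(s)
  x = 10: RHS = 16, y in [4, 19]  -> 2 point(s)
  x = 11: RHS = 9, y in [3, 20]  -> 2 point(s)
  x = 16: RHS = 3, y in [7, 16]  -> 2 point(s)
  x = 19: RHS = 4, y in [2, 21]  -> 2 point(s)
  x = 20: RHS = 2, y in [5, 18]  -> 2 point(s)
Affine points: 24. Add the point at infinity: total = 25.

#E(F_23) = 25


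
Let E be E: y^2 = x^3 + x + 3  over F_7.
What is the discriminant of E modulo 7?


4 a^3 + 27 b^2 = 4*1^3 + 27*3^2 = 4 + 243 = 247
Delta = -16 * (247) = -3952
Delta mod 7 = 3

Delta = 3 (mod 7)


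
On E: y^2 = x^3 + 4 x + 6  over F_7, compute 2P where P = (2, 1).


Doubling: s = (3 x1^2 + a) / (2 y1)
s = (3*2^2 + 4) / (2*1) mod 7 = 1
x3 = s^2 - 2 x1 mod 7 = 1^2 - 2*2 = 4
y3 = s (x1 - x3) - y1 mod 7 = 1 * (2 - 4) - 1 = 4

2P = (4, 4)


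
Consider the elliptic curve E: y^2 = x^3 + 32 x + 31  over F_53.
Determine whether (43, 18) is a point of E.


Check whether y^2 = x^3 + 32 x + 31 (mod 53) for (x, y) = (43, 18).
LHS: y^2 = 18^2 mod 53 = 6
RHS: x^3 + 32 x + 31 = 43^3 + 32*43 + 31 mod 53 = 36
LHS != RHS

No, not on the curve


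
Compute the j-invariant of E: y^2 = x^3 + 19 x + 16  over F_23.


Delta = -16(4 a^3 + 27 b^2) mod 23 = 17
-1728 * (4 a)^3 = -1728 * (4*19)^3 mod 23 = 6
j = 6 * 17^(-1) mod 23 = 22

j = 22 (mod 23)


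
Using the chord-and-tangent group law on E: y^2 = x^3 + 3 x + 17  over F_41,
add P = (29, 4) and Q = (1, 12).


P != Q, so use the chord formula.
s = (y2 - y1) / (x2 - x1) = (8) / (13) mod 41 = 29
x3 = s^2 - x1 - x2 mod 41 = 29^2 - 29 - 1 = 32
y3 = s (x1 - x3) - y1 mod 41 = 29 * (29 - 32) - 4 = 32

P + Q = (32, 32)


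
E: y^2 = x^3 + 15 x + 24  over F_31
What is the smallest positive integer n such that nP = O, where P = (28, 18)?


Compute successive multiples of P until we hit O:
  1P = (28, 18)
  2P = (22, 20)
  3P = (19, 10)
  4P = (20, 27)
  5P = (8, 6)
  6P = (9, 12)
  7P = (2, 0)
  8P = (9, 19)
  ... (continuing to 14P)
  14P = O

ord(P) = 14


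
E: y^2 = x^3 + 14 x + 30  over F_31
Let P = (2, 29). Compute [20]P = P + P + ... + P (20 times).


k = 20 = 10100_2 (binary, LSB first: 00101)
Double-and-add from P = (2, 29):
  bit 0 = 0: acc unchanged = O
  bit 1 = 0: acc unchanged = O
  bit 2 = 1: acc = O + (20, 8) = (20, 8)
  bit 3 = 0: acc unchanged = (20, 8)
  bit 4 = 1: acc = (20, 8) + (12, 29) = (18, 10)

20P = (18, 10)


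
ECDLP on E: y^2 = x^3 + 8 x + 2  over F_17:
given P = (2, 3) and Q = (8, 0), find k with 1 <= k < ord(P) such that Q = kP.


Enumerate multiples of P until we hit Q = (8, 0):
  1P = (2, 3)
  2P = (9, 2)
  3P = (14, 6)
  4P = (0, 6)
  5P = (13, 5)
  6P = (4, 9)
  7P = (3, 11)
  8P = (8, 0)
Match found at i = 8.

k = 8


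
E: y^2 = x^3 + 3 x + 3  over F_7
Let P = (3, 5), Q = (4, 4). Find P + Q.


P != Q, so use the chord formula.
s = (y2 - y1) / (x2 - x1) = (6) / (1) mod 7 = 6
x3 = s^2 - x1 - x2 mod 7 = 6^2 - 3 - 4 = 1
y3 = s (x1 - x3) - y1 mod 7 = 6 * (3 - 1) - 5 = 0

P + Q = (1, 0)


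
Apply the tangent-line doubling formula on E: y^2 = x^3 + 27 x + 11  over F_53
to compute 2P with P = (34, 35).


Doubling: s = (3 x1^2 + a) / (2 y1)
s = (3*34^2 + 27) / (2*35) mod 53 = 31
x3 = s^2 - 2 x1 mod 53 = 31^2 - 2*34 = 45
y3 = s (x1 - x3) - y1 mod 53 = 31 * (34 - 45) - 35 = 48

2P = (45, 48)


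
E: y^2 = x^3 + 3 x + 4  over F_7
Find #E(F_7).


For each x in F_7, count y with y^2 = x^3 + 3 x + 4 mod 7:
  x = 0: RHS = 4, y in [2, 5]  -> 2 point(s)
  x = 1: RHS = 1, y in [1, 6]  -> 2 point(s)
  x = 2: RHS = 4, y in [2, 5]  -> 2 point(s)
  x = 5: RHS = 4, y in [2, 5]  -> 2 point(s)
  x = 6: RHS = 0, y in [0]  -> 1 point(s)
Affine points: 9. Add the point at infinity: total = 10.

#E(F_7) = 10


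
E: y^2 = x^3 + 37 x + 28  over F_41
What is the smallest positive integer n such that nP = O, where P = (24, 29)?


Compute successive multiples of P until we hit O:
  1P = (24, 29)
  2P = (36, 13)
  3P = (1, 36)
  4P = (14, 25)
  5P = (13, 0)
  6P = (14, 16)
  7P = (1, 5)
  8P = (36, 28)
  ... (continuing to 10P)
  10P = O

ord(P) = 10


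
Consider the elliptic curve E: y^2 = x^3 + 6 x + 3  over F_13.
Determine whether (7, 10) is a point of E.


Check whether y^2 = x^3 + 6 x + 3 (mod 13) for (x, y) = (7, 10).
LHS: y^2 = 10^2 mod 13 = 9
RHS: x^3 + 6 x + 3 = 7^3 + 6*7 + 3 mod 13 = 11
LHS != RHS

No, not on the curve


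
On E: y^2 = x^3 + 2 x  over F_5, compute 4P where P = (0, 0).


k = 4 = 100_2 (binary, LSB first: 001)
Double-and-add from P = (0, 0):
  bit 0 = 0: acc unchanged = O
  bit 1 = 0: acc unchanged = O
  bit 2 = 1: acc = O + O = O

4P = O


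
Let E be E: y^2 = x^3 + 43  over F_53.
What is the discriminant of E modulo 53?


4 a^3 + 27 b^2 = 4*0^3 + 27*43^2 = 0 + 49923 = 49923
Delta = -16 * (49923) = -798768
Delta mod 53 = 48

Delta = 48 (mod 53)


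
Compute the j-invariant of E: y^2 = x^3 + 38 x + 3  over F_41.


Delta = -16(4 a^3 + 27 b^2) mod 41 = 13
-1728 * (4 a)^3 = -1728 * (4*38)^3 mod 41 = 36
j = 36 * 13^(-1) mod 41 = 28

j = 28 (mod 41)


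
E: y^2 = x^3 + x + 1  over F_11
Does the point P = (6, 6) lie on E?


Check whether y^2 = x^3 + 1 x + 1 (mod 11) for (x, y) = (6, 6).
LHS: y^2 = 6^2 mod 11 = 3
RHS: x^3 + 1 x + 1 = 6^3 + 1*6 + 1 mod 11 = 3
LHS = RHS

Yes, on the curve


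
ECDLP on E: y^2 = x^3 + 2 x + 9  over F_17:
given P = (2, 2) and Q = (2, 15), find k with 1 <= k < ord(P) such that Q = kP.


Enumerate multiples of P until we hit Q = (2, 15):
  1P = (2, 2)
  2P = (4, 8)
  3P = (3, 12)
  4P = (10, 3)
  5P = (9, 12)
  6P = (7, 3)
  7P = (6, 4)
  8P = (5, 5)
  9P = (11, 6)
  10P = (0, 14)
  11P = (0, 3)
  12P = (11, 11)
  13P = (5, 12)
  14P = (6, 13)
  15P = (7, 14)
  16P = (9, 5)
  17P = (10, 14)
  18P = (3, 5)
  19P = (4, 9)
  20P = (2, 15)
Match found at i = 20.

k = 20


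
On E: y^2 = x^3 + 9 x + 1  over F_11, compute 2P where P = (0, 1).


k = 2 = 10_2 (binary, LSB first: 01)
Double-and-add from P = (0, 1):
  bit 0 = 0: acc unchanged = O
  bit 1 = 1: acc = O + (1, 0) = (1, 0)

2P = (1, 0)


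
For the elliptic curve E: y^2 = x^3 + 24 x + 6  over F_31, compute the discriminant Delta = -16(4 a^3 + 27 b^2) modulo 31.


4 a^3 + 27 b^2 = 4*24^3 + 27*6^2 = 55296 + 972 = 56268
Delta = -16 * (56268) = -900288
Delta mod 31 = 14

Delta = 14 (mod 31)


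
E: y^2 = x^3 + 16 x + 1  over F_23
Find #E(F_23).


For each x in F_23, count y with y^2 = x^3 + 16 x + 1 mod 23:
  x = 0: RHS = 1, y in [1, 22]  -> 2 point(s)
  x = 1: RHS = 18, y in [8, 15]  -> 2 point(s)
  x = 2: RHS = 18, y in [8, 15]  -> 2 point(s)
  x = 9: RHS = 0, y in [0]  -> 1 point(s)
  x = 11: RHS = 13, y in [6, 17]  -> 2 point(s)
  x = 12: RHS = 12, y in [9, 14]  -> 2 point(s)
  x = 14: RHS = 2, y in [5, 18]  -> 2 point(s)
  x = 16: RHS = 6, y in [11, 12]  -> 2 point(s)
  x = 18: RHS = 3, y in [7, 16]  -> 2 point(s)
  x = 20: RHS = 18, y in [8, 15]  -> 2 point(s)
Affine points: 19. Add the point at infinity: total = 20.

#E(F_23) = 20


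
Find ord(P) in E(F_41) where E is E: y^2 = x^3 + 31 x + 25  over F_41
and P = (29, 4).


Compute successive multiples of P until we hit O:
  1P = (29, 4)
  2P = (16, 36)
  3P = (4, 7)
  4P = (13, 40)
  5P = (22, 11)
  6P = (32, 40)
  7P = (1, 4)
  8P = (11, 37)
  ... (continuing to 47P)
  47P = O

ord(P) = 47


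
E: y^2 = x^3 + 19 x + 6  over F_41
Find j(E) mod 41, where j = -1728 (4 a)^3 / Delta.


Delta = -16(4 a^3 + 27 b^2) mod 41 = 39
-1728 * (4 a)^3 = -1728 * (4*19)^3 mod 41 = 25
j = 25 * 39^(-1) mod 41 = 8

j = 8 (mod 41)


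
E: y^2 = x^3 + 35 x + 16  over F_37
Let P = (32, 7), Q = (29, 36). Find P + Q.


P != Q, so use the chord formula.
s = (y2 - y1) / (x2 - x1) = (29) / (34) mod 37 = 15
x3 = s^2 - x1 - x2 mod 37 = 15^2 - 32 - 29 = 16
y3 = s (x1 - x3) - y1 mod 37 = 15 * (32 - 16) - 7 = 11

P + Q = (16, 11)


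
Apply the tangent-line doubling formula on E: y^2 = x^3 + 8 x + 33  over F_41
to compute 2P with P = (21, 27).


Doubling: s = (3 x1^2 + a) / (2 y1)
s = (3*21^2 + 8) / (2*27) mod 41 = 33
x3 = s^2 - 2 x1 mod 41 = 33^2 - 2*21 = 22
y3 = s (x1 - x3) - y1 mod 41 = 33 * (21 - 22) - 27 = 22

2P = (22, 22)


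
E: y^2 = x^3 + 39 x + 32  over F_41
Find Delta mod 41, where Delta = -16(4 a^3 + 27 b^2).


4 a^3 + 27 b^2 = 4*39^3 + 27*32^2 = 237276 + 27648 = 264924
Delta = -16 * (264924) = -4238784
Delta mod 41 = 1

Delta = 1 (mod 41)


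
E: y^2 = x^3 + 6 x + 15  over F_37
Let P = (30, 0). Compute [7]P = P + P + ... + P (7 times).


k = 7 = 111_2 (binary, LSB first: 111)
Double-and-add from P = (30, 0):
  bit 0 = 1: acc = O + (30, 0) = (30, 0)
  bit 1 = 1: acc = (30, 0) + O = (30, 0)
  bit 2 = 1: acc = (30, 0) + O = (30, 0)

7P = (30, 0)


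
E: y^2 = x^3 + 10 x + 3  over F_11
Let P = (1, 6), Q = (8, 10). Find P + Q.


P != Q, so use the chord formula.
s = (y2 - y1) / (x2 - x1) = (4) / (7) mod 11 = 10
x3 = s^2 - x1 - x2 mod 11 = 10^2 - 1 - 8 = 3
y3 = s (x1 - x3) - y1 mod 11 = 10 * (1 - 3) - 6 = 7

P + Q = (3, 7)


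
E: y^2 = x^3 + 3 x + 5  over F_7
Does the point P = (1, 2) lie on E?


Check whether y^2 = x^3 + 3 x + 5 (mod 7) for (x, y) = (1, 2).
LHS: y^2 = 2^2 mod 7 = 4
RHS: x^3 + 3 x + 5 = 1^3 + 3*1 + 5 mod 7 = 2
LHS != RHS

No, not on the curve


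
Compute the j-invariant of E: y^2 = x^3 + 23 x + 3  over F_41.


Delta = -16(4 a^3 + 27 b^2) mod 41 = 32
-1728 * (4 a)^3 = -1728 * (4*23)^3 mod 41 = 27
j = 27 * 32^(-1) mod 41 = 38

j = 38 (mod 41)


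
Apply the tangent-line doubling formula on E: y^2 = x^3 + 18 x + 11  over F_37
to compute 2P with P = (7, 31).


Doubling: s = (3 x1^2 + a) / (2 y1)
s = (3*7^2 + 18) / (2*31) mod 37 = 14
x3 = s^2 - 2 x1 mod 37 = 14^2 - 2*7 = 34
y3 = s (x1 - x3) - y1 mod 37 = 14 * (7 - 34) - 31 = 35

2P = (34, 35)


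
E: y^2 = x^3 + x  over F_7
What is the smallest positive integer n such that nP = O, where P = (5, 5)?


Compute successive multiples of P until we hit O:
  1P = (5, 5)
  2P = (1, 3)
  3P = (3, 3)
  4P = (0, 0)
  5P = (3, 4)
  6P = (1, 4)
  7P = (5, 2)
  8P = O

ord(P) = 8


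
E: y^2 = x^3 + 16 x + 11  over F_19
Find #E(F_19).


For each x in F_19, count y with y^2 = x^3 + 16 x + 11 mod 19:
  x = 0: RHS = 11, y in [7, 12]  -> 2 point(s)
  x = 1: RHS = 9, y in [3, 16]  -> 2 point(s)
  x = 4: RHS = 6, y in [5, 14]  -> 2 point(s)
  x = 5: RHS = 7, y in [8, 11]  -> 2 point(s)
  x = 6: RHS = 0, y in [0]  -> 1 point(s)
  x = 8: RHS = 5, y in [9, 10]  -> 2 point(s)
  x = 11: RHS = 17, y in [6, 13]  -> 2 point(s)
  x = 15: RHS = 16, y in [4, 15]  -> 2 point(s)
  x = 17: RHS = 9, y in [3, 16]  -> 2 point(s)
Affine points: 17. Add the point at infinity: total = 18.

#E(F_19) = 18


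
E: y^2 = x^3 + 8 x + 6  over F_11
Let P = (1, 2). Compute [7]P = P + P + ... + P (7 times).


k = 7 = 111_2 (binary, LSB first: 111)
Double-and-add from P = (1, 2):
  bit 0 = 1: acc = O + (1, 2) = (1, 2)
  bit 1 = 1: acc = (1, 2) + (9, 9) = (4, 5)
  bit 2 = 1: acc = (4, 5) + (7, 3) = (9, 2)

7P = (9, 2)


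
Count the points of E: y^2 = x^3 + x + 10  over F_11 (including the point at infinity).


For each x in F_11, count y with y^2 = x^3 + 1 x + 10 mod 11:
  x = 1: RHS = 1, y in [1, 10]  -> 2 point(s)
  x = 2: RHS = 9, y in [3, 8]  -> 2 point(s)
  x = 4: RHS = 1, y in [1, 10]  -> 2 point(s)
  x = 6: RHS = 1, y in [1, 10]  -> 2 point(s)
  x = 9: RHS = 0, y in [0]  -> 1 point(s)
Affine points: 9. Add the point at infinity: total = 10.

#E(F_11) = 10


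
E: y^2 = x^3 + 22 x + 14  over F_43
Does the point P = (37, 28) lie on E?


Check whether y^2 = x^3 + 22 x + 14 (mod 43) for (x, y) = (37, 28).
LHS: y^2 = 28^2 mod 43 = 10
RHS: x^3 + 22 x + 14 = 37^3 + 22*37 + 14 mod 43 = 10
LHS = RHS

Yes, on the curve
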